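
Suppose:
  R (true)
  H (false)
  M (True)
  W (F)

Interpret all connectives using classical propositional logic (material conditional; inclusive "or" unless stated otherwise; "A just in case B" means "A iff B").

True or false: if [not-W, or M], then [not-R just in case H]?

In symbols: (not W or M) -> (not R iff H)

not W = not False = True
not W or M = True or True = True
not R = not True = False
not R iff H = False iff False = True
(not W or M) -> (not R iff H) = True -> True = True

True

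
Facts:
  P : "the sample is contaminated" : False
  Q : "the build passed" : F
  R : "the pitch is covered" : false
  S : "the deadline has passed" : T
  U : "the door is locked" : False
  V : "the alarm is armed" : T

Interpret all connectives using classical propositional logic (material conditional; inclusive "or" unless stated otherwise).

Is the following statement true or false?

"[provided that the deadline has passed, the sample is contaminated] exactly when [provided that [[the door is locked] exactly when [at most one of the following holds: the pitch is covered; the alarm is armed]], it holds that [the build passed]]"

Values: S=T, P=F, U=F, R=F, V=T, Q=F.
In symbols: (S → P) ↔ ((U ↔ (R ↑ V)) → Q)

S → P = T → F = F
R ↑ V = F ↑ T = T
U ↔ (R ↑ V) = F ↔ T = F
(U ↔ (R ↑ V)) → Q = F → F = T
(S → P) ↔ ((U ↔ (R ↑ V)) → Q) = F ↔ T = F

False.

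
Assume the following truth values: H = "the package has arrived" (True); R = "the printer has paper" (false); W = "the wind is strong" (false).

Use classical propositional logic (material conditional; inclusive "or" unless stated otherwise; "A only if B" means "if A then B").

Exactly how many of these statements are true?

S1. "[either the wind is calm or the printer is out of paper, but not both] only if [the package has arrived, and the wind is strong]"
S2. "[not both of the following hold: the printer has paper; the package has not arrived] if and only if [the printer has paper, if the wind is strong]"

2

S1: In symbols: (not W xor not R) -> (H and W)

not W = not False = True
not R = not False = True
not W xor not R = True xor True = False
H and W = True and False = False
(not W xor not R) -> (H and W) = False -> False = True
Hence S1 is true.

S2: Parsed as (R nand not H) iff (W -> R)

not H = not True = False
R nand not H = False nand False = True
W -> R = False -> False = True
(R nand not H) iff (W -> R) = True iff True = True
Thus S2 is true.

True statements: 2 (S1, S2).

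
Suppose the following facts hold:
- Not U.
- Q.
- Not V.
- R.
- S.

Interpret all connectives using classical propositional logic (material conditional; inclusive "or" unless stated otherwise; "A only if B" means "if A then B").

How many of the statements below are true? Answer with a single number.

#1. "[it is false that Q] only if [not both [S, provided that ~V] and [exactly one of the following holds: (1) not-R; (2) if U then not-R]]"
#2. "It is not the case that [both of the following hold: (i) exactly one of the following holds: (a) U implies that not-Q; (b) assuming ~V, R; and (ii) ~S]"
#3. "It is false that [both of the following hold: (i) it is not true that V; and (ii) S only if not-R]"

#1: Formalization: ~Q -> ((~V -> S) nand (~R xor (U -> ~R)))

~Q = ~T = F
~V = ~F = T
~V -> S = T -> T = T
~R = ~T = F
~R = ~T = F
U -> ~R = F -> F = T
~R xor (U -> ~R) = F xor T = T
(~V -> S) nand (~R xor (U -> ~R)) = T nand T = F
~Q -> ((~V -> S) nand (~R xor (U -> ~R))) = F -> F = T
So #1 is true.

#2: This is ~(((U -> ~Q) xor (~V -> R)) & ~S).

~Q = ~T = F
U -> ~Q = F -> F = T
~V = ~F = T
~V -> R = T -> T = T
(U -> ~Q) xor (~V -> R) = T xor T = F
~S = ~T = F
((U -> ~Q) xor (~V -> R)) & ~S = F & F = F
~(((U -> ~Q) xor (~V -> R)) & ~S) = ~F = T
So #2 is true.

#3: Formalization: ~(~V & (S -> ~R))

~V = ~F = T
~R = ~T = F
S -> ~R = T -> F = F
~V & (S -> ~R) = T & F = F
~(~V & (S -> ~R)) = ~F = T
Hence #3 is true.

Count: 3.

3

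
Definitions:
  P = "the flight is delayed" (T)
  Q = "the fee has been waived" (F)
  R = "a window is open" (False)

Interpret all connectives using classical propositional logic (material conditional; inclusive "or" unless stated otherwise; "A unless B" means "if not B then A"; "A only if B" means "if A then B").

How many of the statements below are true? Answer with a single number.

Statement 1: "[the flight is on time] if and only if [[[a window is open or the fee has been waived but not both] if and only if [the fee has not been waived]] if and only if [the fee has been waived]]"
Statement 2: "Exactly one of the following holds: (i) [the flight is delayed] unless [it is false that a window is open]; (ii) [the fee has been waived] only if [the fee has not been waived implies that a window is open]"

0

Statement 1: In symbols: not P iff (((R xor Q) iff not Q) iff Q)

not P = not True = False
R xor Q = False xor False = False
not Q = not False = True
(R xor Q) iff not Q = False iff True = False
((R xor Q) iff not Q) iff Q = False iff False = True
not P iff (((R xor Q) iff not Q) iff Q) = False iff True = False
Thus Statement 1 is false.

Statement 2: Formalization: (P or not R) xor (Q -> (not Q -> R))

not R = not False = True
P or not R = True or True = True
not Q = not False = True
not Q -> R = True -> False = False
Q -> (not Q -> R) = False -> False = True
(P or not R) xor (Q -> (not Q -> R)) = True xor True = False
Thus Statement 2 is false.

Count: 0.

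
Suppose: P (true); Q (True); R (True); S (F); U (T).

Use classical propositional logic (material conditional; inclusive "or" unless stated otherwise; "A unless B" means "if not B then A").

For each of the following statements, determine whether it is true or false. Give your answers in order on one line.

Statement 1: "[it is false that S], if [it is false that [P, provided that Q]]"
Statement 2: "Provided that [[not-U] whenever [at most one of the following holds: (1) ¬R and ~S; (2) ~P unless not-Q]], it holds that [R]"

Statement 1 True; Statement 2 True

Statement 1: Formalization: ¬(Q → P) → ¬S

Q → P = T → T = T
¬(Q → P) = ¬T = F
¬S = ¬F = T
¬(Q → P) → ¬S = F → T = T
Hence Statement 1 is true.

Statement 2: This is (((¬R ∧ ¬S) ↑ (¬P ∨ ¬Q)) → ¬U) → R.

¬R = ¬T = F
¬S = ¬F = T
¬R ∧ ¬S = F ∧ T = F
¬P = ¬T = F
¬Q = ¬T = F
¬P ∨ ¬Q = F ∨ F = F
(¬R ∧ ¬S) ↑ (¬P ∨ ¬Q) = F ↑ F = T
¬U = ¬T = F
((¬R ∧ ¬S) ↑ (¬P ∨ ¬Q)) → ¬U = T → F = F
(((¬R ∧ ¬S) ↑ (¬P ∨ ¬Q)) → ¬U) → R = F → T = T
So Statement 2 is true.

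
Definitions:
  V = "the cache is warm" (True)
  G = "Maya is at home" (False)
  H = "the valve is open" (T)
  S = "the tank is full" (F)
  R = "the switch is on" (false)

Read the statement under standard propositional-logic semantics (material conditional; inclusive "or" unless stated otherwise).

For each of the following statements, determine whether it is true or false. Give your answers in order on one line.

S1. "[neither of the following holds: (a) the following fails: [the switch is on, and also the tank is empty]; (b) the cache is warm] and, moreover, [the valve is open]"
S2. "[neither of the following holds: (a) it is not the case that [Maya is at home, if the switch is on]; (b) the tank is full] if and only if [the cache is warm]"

S1: Formalization: (¬(R ∧ ¬S) ↓ V) ∧ H

¬S = ¬F = T
R ∧ ¬S = F ∧ T = F
¬(R ∧ ¬S) = ¬F = T
¬(R ∧ ¬S) ↓ V = T ↓ T = F
(¬(R ∧ ¬S) ↓ V) ∧ H = F ∧ T = F
Thus S1 is false.

S2: Parsed as (¬(R → G) ↓ S) ↔ V

R → G = F → F = T
¬(R → G) = ¬T = F
¬(R → G) ↓ S = F ↓ F = T
(¬(R → G) ↓ S) ↔ V = T ↔ T = T
Hence S2 is true.

S1 F; S2 T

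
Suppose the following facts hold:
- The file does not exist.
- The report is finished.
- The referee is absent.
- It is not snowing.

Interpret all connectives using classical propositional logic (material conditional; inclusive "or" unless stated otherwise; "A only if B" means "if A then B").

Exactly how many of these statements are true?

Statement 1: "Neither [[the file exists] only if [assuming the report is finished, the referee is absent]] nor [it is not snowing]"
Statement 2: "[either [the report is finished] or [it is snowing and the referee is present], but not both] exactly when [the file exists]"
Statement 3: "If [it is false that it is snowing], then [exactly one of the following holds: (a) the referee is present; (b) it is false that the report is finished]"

Let P = "the file exists" (F), Q = "the report is finished" (T), R = "the referee is present" (F), S = "it is snowing" (F).

Statement 1: In symbols: (P → (Q → ¬R)) ↓ ¬S

¬R = ¬F = T
Q → ¬R = T → T = T
P → (Q → ¬R) = F → T = T
¬S = ¬F = T
(P → (Q → ¬R)) ↓ ¬S = T ↓ T = F
So Statement 1 is false.

Statement 2: Formalization: (Q ⊕ (S ∧ R)) ↔ P

S ∧ R = F ∧ F = F
Q ⊕ (S ∧ R) = T ⊕ F = T
(Q ⊕ (S ∧ R)) ↔ P = T ↔ F = F
Thus Statement 2 is false.

Statement 3: Formalization: ¬S → (R ⊕ ¬Q)

¬S = ¬F = T
¬Q = ¬T = F
R ⊕ ¬Q = F ⊕ F = F
¬S → (R ⊕ ¬Q) = T → F = F
Hence Statement 3 is false.

True statements: 0 (none).

0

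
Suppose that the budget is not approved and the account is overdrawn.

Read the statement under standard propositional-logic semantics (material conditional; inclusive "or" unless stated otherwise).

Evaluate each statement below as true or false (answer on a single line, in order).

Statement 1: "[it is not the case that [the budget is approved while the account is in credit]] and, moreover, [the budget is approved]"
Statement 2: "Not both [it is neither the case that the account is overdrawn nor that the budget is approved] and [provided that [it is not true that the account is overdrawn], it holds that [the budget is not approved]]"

Statement 1 F, Statement 2 T

Let Q = "the budget is approved" (F), U = "the account is overdrawn" (T).

Statement 1: Parsed as ¬(Q ∧ ¬U) ∧ Q

¬U = ¬T = F
Q ∧ ¬U = F ∧ F = F
¬(Q ∧ ¬U) = ¬F = T
¬(Q ∧ ¬U) ∧ Q = T ∧ F = F
Thus Statement 1 is false.

Statement 2: Formalization: (U ↓ Q) ↑ (¬U → ¬Q)

U ↓ Q = T ↓ F = F
¬U = ¬T = F
¬Q = ¬F = T
¬U → ¬Q = F → T = T
(U ↓ Q) ↑ (¬U → ¬Q) = F ↑ T = T
Hence Statement 2 is true.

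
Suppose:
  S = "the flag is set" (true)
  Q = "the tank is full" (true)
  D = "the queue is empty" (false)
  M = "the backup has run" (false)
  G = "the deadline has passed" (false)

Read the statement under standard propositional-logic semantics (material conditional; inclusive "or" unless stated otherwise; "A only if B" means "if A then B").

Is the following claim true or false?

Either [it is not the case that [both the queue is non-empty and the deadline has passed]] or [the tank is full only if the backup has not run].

Parsed as ~(~D & G) | (Q -> ~M)

~D = ~F = T
~D & G = T & F = F
~(~D & G) = ~F = T
~M = ~F = T
Q -> ~M = T -> T = T
~(~D & G) | (Q -> ~M) = T | T = T

True.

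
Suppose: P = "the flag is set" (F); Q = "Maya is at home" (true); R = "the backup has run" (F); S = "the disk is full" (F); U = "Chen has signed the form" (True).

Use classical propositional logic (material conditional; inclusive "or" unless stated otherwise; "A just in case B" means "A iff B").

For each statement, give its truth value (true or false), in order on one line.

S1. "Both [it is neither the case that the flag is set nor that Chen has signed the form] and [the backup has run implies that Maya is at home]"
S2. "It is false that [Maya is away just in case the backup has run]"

S1 F, S2 F

S1: This is (P nor U) and (R -> Q).

P nor U = False nor True = False
R -> Q = False -> True = True
(P nor U) and (R -> Q) = False and True = False
Hence S1 is false.

S2: In symbols: not (not Q iff R)

not Q = not True = False
not Q iff R = False iff False = True
not (not Q iff R) = not True = False
Thus S2 is false.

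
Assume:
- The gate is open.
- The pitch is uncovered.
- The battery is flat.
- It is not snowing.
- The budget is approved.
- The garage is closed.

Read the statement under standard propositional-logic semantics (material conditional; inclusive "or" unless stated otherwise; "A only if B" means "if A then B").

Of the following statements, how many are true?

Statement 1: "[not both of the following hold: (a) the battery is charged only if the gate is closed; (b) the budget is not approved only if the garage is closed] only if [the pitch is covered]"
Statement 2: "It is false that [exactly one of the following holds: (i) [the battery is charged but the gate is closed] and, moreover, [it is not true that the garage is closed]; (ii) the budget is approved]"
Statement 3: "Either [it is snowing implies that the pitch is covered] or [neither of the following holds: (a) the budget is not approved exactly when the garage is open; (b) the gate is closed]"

Let R = "the battery is charged" (F), P = "the gate is open" (T), U = "the budget is approved" (T), V = "the garage is closed" (T), Q = "the pitch is covered" (F), S = "it is snowing" (F).

Statement 1: Parsed as ((R -> ~P) nand (~U -> V)) -> Q

~P = ~T = F
R -> ~P = F -> F = T
~U = ~T = F
~U -> V = F -> T = T
(R -> ~P) nand (~U -> V) = T nand T = F
((R -> ~P) nand (~U -> V)) -> Q = F -> F = T
Thus Statement 1 is true.

Statement 2: Parsed as ~(((R & ~P) & ~V) xor U)

~P = ~T = F
R & ~P = F & F = F
~V = ~T = F
(R & ~P) & ~V = F & F = F
((R & ~P) & ~V) xor U = F xor T = T
~(((R & ~P) & ~V) xor U) = ~T = F
Thus Statement 2 is false.

Statement 3: This is (S -> Q) | ((~U <-> ~V) nor ~P).

S -> Q = F -> F = T
~U = ~T = F
~V = ~T = F
~U <-> ~V = F <-> F = T
~P = ~T = F
(~U <-> ~V) nor ~P = T nor F = F
(S -> Q) | ((~U <-> ~V) nor ~P) = T | F = T
Thus Statement 3 is true.

True statements: 2 (Statement 1, Statement 3).

2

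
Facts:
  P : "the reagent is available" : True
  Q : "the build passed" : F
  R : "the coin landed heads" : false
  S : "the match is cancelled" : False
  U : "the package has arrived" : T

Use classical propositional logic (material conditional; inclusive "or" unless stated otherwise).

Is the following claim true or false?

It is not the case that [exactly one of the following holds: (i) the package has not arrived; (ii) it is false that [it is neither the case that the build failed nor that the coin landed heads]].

False

This is not (not U xor not (not Q nor R)).

not U = not True = False
not Q = not False = True
not Q nor R = True nor False = False
not (not Q nor R) = not False = True
not U xor not (not Q nor R) = False xor True = True
not (not U xor not (not Q nor R)) = not True = False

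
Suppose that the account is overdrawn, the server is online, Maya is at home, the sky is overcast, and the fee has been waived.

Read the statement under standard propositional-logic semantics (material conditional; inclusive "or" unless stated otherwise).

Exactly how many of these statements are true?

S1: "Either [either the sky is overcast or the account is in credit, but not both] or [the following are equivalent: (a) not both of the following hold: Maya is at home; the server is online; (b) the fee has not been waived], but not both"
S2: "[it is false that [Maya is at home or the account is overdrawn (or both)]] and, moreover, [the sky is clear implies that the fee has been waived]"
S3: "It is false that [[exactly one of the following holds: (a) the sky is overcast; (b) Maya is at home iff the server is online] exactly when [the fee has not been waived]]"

Let S = "the sky is overcast" (T), R = "the account is overdrawn" (T), U = "Maya is at home" (T), D = "the server is online" (T), P = "the fee has been waived" (T).

S1: This is (S ⊕ ¬R) ⊕ ((U ↑ D) ↔ ¬P).

¬R = ¬T = F
S ⊕ ¬R = T ⊕ F = T
U ↑ D = T ↑ T = F
¬P = ¬T = F
(U ↑ D) ↔ ¬P = F ↔ F = T
(S ⊕ ¬R) ⊕ ((U ↑ D) ↔ ¬P) = T ⊕ T = F
Thus S1 is false.

S2: This is ¬(U ∨ R) ∧ (¬S → P).

U ∨ R = T ∨ T = T
¬(U ∨ R) = ¬T = F
¬S = ¬T = F
¬S → P = F → T = T
¬(U ∨ R) ∧ (¬S → P) = F ∧ T = F
Thus S2 is false.

S3: In symbols: ¬((S ⊕ (U ↔ D)) ↔ ¬P)

U ↔ D = T ↔ T = T
S ⊕ (U ↔ D) = T ⊕ T = F
¬P = ¬T = F
(S ⊕ (U ↔ D)) ↔ ¬P = F ↔ F = T
¬((S ⊕ (U ↔ D)) ↔ ¬P) = ¬T = F
So S3 is false.

True statements: 0 (none).

0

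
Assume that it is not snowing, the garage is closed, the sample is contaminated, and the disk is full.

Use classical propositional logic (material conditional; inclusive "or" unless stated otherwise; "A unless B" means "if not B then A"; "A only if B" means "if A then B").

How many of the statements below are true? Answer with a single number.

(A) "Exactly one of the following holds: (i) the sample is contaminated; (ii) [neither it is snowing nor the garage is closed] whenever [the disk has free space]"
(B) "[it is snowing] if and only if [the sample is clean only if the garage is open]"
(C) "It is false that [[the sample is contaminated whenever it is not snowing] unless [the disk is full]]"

0

Let D = "the sample is contaminated" (True), Q = "the disk is full" (True), V = "it is snowing" (False), P = "the garage is closed" (True).

(A): Formalization: D xor (not Q -> (V nor P))

not Q = not True = False
V nor P = False nor True = False
not Q -> (V nor P) = False -> False = True
D xor (not Q -> (V nor P)) = True xor True = False
So (A) is false.

(B): Parsed as V iff (not D -> not P)

not D = not True = False
not P = not True = False
not D -> not P = False -> False = True
V iff (not D -> not P) = False iff True = False
Hence (B) is false.

(C): In symbols: not ((not V -> D) or Q)

not V = not False = True
not V -> D = True -> True = True
(not V -> D) or Q = True or True = True
not ((not V -> D) or Q) = not True = False
Hence (C) is false.

True statements: 0 (none).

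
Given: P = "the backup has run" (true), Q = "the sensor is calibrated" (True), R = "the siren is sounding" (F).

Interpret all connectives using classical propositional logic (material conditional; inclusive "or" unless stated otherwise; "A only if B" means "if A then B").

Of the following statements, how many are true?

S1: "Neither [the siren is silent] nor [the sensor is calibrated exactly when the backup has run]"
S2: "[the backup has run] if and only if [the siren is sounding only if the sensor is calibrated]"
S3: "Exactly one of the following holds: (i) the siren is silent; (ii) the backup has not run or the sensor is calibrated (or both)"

S1: In symbols: not R nor (Q iff P)

not R = not False = True
Q iff P = True iff True = True
not R nor (Q iff P) = True nor True = False
So S1 is false.

S2: Parsed as P iff (R -> Q)

R -> Q = False -> True = True
P iff (R -> Q) = True iff True = True
Hence S2 is true.

S3: This is not R xor (not P or Q).

not R = not False = True
not P = not True = False
not P or Q = False or True = True
not R xor (not P or Q) = True xor True = False
Hence S3 is false.

True statements: 1 (S2).

1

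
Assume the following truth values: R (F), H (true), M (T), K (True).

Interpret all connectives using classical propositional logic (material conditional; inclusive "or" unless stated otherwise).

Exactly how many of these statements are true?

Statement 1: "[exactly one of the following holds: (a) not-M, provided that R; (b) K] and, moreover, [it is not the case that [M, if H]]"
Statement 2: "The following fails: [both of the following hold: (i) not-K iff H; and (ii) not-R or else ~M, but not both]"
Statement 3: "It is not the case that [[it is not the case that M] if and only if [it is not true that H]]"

Statement 1: This is ((R → ¬M) ⊕ K) ∧ ¬(H → M).

¬M = ¬T = F
R → ¬M = F → F = T
(R → ¬M) ⊕ K = T ⊕ T = F
H → M = T → T = T
¬(H → M) = ¬T = F
((R → ¬M) ⊕ K) ∧ ¬(H → M) = F ∧ F = F
Thus Statement 1 is false.

Statement 2: This is ¬((¬K ↔ H) ∧ (¬R ⊕ ¬M)).

¬K = ¬T = F
¬K ↔ H = F ↔ T = F
¬R = ¬F = T
¬M = ¬T = F
¬R ⊕ ¬M = T ⊕ F = T
(¬K ↔ H) ∧ (¬R ⊕ ¬M) = F ∧ T = F
¬((¬K ↔ H) ∧ (¬R ⊕ ¬M)) = ¬F = T
So Statement 2 is true.

Statement 3: Parsed as ¬(¬M ↔ ¬H)

¬M = ¬T = F
¬H = ¬T = F
¬M ↔ ¬H = F ↔ F = T
¬(¬M ↔ ¬H) = ¬T = F
So Statement 3 is false.

True statements: 1.

1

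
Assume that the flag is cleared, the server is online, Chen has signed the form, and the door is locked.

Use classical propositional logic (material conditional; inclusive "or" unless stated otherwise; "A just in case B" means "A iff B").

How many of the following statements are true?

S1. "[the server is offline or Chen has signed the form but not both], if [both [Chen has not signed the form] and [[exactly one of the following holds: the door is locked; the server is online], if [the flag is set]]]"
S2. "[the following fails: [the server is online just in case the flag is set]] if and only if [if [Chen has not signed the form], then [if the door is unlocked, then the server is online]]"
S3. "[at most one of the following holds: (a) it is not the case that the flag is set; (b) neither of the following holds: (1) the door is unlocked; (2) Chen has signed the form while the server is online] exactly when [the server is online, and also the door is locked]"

3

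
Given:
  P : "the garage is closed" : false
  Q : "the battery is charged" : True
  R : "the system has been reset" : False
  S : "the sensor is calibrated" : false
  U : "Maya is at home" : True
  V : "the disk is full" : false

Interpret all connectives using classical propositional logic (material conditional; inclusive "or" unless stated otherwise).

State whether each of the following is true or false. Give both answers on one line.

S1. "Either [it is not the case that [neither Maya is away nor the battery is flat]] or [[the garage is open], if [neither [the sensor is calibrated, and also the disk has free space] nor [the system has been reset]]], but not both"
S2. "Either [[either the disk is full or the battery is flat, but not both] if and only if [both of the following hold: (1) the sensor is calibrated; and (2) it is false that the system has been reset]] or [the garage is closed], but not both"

S1 True / S2 True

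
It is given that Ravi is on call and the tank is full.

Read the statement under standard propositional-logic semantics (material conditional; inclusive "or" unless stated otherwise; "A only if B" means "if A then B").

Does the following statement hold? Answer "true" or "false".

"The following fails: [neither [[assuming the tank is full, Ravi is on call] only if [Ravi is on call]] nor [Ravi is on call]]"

Let Q = "the tank is full" (T), P = "Ravi is on call" (T).
In symbols: ~(((Q -> P) -> P) nor P)

Q -> P = T -> T = T
(Q -> P) -> P = T -> T = T
((Q -> P) -> P) nor P = T nor T = F
~(((Q -> P) -> P) nor P) = ~F = T

true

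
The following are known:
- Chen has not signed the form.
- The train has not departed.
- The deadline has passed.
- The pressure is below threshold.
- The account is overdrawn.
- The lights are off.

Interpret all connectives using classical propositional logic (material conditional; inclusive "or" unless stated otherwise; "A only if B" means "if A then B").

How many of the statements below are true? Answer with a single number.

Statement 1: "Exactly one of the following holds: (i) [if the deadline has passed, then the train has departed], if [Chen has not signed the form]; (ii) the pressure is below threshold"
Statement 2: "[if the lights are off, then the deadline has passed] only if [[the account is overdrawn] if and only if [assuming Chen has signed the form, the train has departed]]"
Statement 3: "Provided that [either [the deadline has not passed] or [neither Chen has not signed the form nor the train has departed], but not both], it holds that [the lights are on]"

3

Let P = "Chen has signed the form" (F), R = "the deadline has passed" (T), Q = "the train has departed" (F), S = "the pressure is above threshold" (F), V = "the lights are on" (F), U = "the account is overdrawn" (T).

Statement 1: This is (~P -> (R -> Q)) xor ~S.

~P = ~F = T
R -> Q = T -> F = F
~P -> (R -> Q) = T -> F = F
~S = ~F = T
(~P -> (R -> Q)) xor ~S = F xor T = T
So Statement 1 is true.

Statement 2: In symbols: (~V -> R) -> (U <-> (P -> Q))

~V = ~F = T
~V -> R = T -> T = T
P -> Q = F -> F = T
U <-> (P -> Q) = T <-> T = T
(~V -> R) -> (U <-> (P -> Q)) = T -> T = T
Hence Statement 2 is true.

Statement 3: Parsed as (~R xor (~P nor Q)) -> V

~R = ~T = F
~P = ~F = T
~P nor Q = T nor F = F
~R xor (~P nor Q) = F xor F = F
(~R xor (~P nor Q)) -> V = F -> F = T
So Statement 3 is true.

True statements: 3 (Statement 1, Statement 2, Statement 3).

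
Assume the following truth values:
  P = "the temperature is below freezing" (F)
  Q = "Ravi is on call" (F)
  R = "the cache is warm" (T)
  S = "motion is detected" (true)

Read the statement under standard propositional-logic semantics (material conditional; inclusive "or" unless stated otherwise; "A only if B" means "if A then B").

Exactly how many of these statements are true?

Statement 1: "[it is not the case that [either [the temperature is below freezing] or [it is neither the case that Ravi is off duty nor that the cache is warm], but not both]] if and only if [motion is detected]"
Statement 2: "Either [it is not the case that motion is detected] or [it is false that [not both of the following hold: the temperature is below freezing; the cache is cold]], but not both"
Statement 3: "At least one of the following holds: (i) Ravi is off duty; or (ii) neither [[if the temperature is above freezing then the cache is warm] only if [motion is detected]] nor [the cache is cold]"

2

Statement 1: This is ~(P xor (~Q nor R)) <-> S.

~Q = ~F = T
~Q nor R = T nor T = F
P xor (~Q nor R) = F xor F = F
~(P xor (~Q nor R)) = ~F = T
~(P xor (~Q nor R)) <-> S = T <-> T = T
Hence Statement 1 is true.

Statement 2: This is ~S xor ~(P nand ~R).

~S = ~T = F
~R = ~T = F
P nand ~R = F nand F = T
~(P nand ~R) = ~T = F
~S xor ~(P nand ~R) = F xor F = F
Hence Statement 2 is false.

Statement 3: Formalization: ~Q | (((~P -> R) -> S) nor ~R)

~Q = ~F = T
~P = ~F = T
~P -> R = T -> T = T
(~P -> R) -> S = T -> T = T
~R = ~T = F
((~P -> R) -> S) nor ~R = T nor F = F
~Q | (((~P -> R) -> S) nor ~R) = T | F = T
Hence Statement 3 is true.

Count: 2.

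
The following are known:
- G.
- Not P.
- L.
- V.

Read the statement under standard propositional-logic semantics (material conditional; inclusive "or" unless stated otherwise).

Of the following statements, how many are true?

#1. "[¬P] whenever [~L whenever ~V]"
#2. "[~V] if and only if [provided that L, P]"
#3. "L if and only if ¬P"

#1: Formalization: (¬V → ¬L) → ¬P

¬V = ¬T = F
¬L = ¬T = F
¬V → ¬L = F → F = T
¬P = ¬F = T
(¬V → ¬L) → ¬P = T → T = T
Hence #1 is true.

#2: In symbols: ¬V ↔ (L → P)

¬V = ¬T = F
L → P = T → F = F
¬V ↔ (L → P) = F ↔ F = T
Hence #2 is true.

#3: Formalization: L ↔ ¬P

¬P = ¬F = T
L ↔ ¬P = T ↔ T = T
So #3 is true.

Count: 3.

3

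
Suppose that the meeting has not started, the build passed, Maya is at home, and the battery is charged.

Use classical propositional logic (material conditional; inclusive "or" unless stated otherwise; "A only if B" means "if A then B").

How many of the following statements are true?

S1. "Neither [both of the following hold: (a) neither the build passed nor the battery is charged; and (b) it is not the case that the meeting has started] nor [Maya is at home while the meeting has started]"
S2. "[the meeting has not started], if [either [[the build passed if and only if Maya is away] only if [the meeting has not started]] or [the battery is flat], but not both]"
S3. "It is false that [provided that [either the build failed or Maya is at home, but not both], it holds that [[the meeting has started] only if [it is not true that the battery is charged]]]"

Let G = "the build passed" (T), V = "the battery is charged" (T), P = "the meeting has started" (F), H = "Maya is at home" (T).

S1: This is ((G nor V) & ~P) nor (H & P).

G nor V = T nor T = F
~P = ~F = T
(G nor V) & ~P = F & T = F
H & P = T & F = F
((G nor V) & ~P) nor (H & P) = F nor F = T
So S1 is true.

S2: This is (((G <-> ~H) -> ~P) xor ~V) -> ~P.

~H = ~T = F
G <-> ~H = T <-> F = F
~P = ~F = T
(G <-> ~H) -> ~P = F -> T = T
~V = ~T = F
((G <-> ~H) -> ~P) xor ~V = T xor F = T
~P = ~F = T
(((G <-> ~H) -> ~P) xor ~V) -> ~P = T -> T = T
So S2 is true.

S3: Formalization: ~((~G xor H) -> (P -> ~V))

~G = ~T = F
~G xor H = F xor T = T
~V = ~T = F
P -> ~V = F -> F = T
(~G xor H) -> (P -> ~V) = T -> T = T
~((~G xor H) -> (P -> ~V)) = ~T = F
Hence S3 is false.

True statements: 2.

2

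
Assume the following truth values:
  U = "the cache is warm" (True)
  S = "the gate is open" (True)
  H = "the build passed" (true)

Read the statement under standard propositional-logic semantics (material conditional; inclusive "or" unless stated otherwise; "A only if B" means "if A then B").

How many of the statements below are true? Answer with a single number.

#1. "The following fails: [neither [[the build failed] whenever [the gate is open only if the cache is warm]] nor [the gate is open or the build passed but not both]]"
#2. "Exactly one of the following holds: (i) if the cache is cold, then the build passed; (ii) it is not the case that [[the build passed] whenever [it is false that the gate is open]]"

#1: In symbols: ~(((S -> U) -> ~H) nor (S xor H))

S -> U = T -> T = T
~H = ~T = F
(S -> U) -> ~H = T -> F = F
S xor H = T xor T = F
((S -> U) -> ~H) nor (S xor H) = F nor F = T
~(((S -> U) -> ~H) nor (S xor H)) = ~T = F
Hence #1 is false.

#2: This is (~U -> H) xor ~(~S -> H).

~U = ~T = F
~U -> H = F -> T = T
~S = ~T = F
~S -> H = F -> T = T
~(~S -> H) = ~T = F
(~U -> H) xor ~(~S -> H) = T xor F = T
Hence #2 is true.

Count: 1.

1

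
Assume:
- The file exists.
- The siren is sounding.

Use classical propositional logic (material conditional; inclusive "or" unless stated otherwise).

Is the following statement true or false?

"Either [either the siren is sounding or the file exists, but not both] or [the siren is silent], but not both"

Let Q = "the siren is sounding" (T), P = "the file exists" (T).
Formalization: (Q ⊕ P) ⊕ ¬Q

Q ⊕ P = T ⊕ T = F
¬Q = ¬T = F
(Q ⊕ P) ⊕ ¬Q = F ⊕ F = F

False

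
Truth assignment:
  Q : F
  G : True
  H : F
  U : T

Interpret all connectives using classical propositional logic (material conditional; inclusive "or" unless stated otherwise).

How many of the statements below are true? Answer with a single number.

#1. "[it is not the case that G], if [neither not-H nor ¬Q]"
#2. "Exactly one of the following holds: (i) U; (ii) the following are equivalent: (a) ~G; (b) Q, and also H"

1

#1: This is (~H nor ~Q) -> ~G.

~H = ~F = T
~Q = ~F = T
~H nor ~Q = T nor T = F
~G = ~T = F
(~H nor ~Q) -> ~G = F -> F = T
Hence #1 is true.

#2: Formalization: U xor (~G <-> (Q & H))

~G = ~T = F
Q & H = F & F = F
~G <-> (Q & H) = F <-> F = T
U xor (~G <-> (Q & H)) = T xor T = F
Thus #2 is false.

Count: 1.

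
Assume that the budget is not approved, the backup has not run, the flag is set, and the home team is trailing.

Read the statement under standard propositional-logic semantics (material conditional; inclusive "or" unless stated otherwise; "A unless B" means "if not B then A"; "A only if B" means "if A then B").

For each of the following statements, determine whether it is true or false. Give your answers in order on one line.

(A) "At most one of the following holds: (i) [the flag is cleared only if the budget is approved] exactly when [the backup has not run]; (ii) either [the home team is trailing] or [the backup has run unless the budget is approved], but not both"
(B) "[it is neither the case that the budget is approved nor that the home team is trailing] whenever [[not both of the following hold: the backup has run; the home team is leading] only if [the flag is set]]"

Let S = "the flag is set" (T), M = "the budget is approved" (F), U = "the backup has run" (F), W = "the home team is leading" (F).

(A): In symbols: ((~S -> M) <-> ~U) nand (~W xor (U | M))

~S = ~T = F
~S -> M = F -> F = T
~U = ~F = T
(~S -> M) <-> ~U = T <-> T = T
~W = ~F = T
U | M = F | F = F
~W xor (U | M) = T xor F = T
((~S -> M) <-> ~U) nand (~W xor (U | M)) = T nand T = F
Thus (A) is false.

(B): In symbols: ((U nand W) -> S) -> (M nor ~W)

U nand W = F nand F = T
(U nand W) -> S = T -> T = T
~W = ~F = T
M nor ~W = F nor T = F
((U nand W) -> S) -> (M nor ~W) = T -> F = F
So (B) is false.

(A) False / (B) False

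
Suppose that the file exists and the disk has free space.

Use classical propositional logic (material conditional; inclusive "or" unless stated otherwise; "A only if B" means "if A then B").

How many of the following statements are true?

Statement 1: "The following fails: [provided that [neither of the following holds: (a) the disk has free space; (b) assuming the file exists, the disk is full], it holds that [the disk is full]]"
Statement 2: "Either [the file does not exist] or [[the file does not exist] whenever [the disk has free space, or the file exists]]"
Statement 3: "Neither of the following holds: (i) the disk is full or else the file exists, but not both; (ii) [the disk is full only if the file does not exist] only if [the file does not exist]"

0

Let W = "the disk is full" (False), D = "the file exists" (True).

Statement 1: Formalization: not ((not W nor (D -> W)) -> W)

not W = not False = True
D -> W = True -> False = False
not W nor (D -> W) = True nor False = False
(not W nor (D -> W)) -> W = False -> False = True
not ((not W nor (D -> W)) -> W) = not True = False
Thus Statement 1 is false.

Statement 2: Formalization: not D or ((not W or D) -> not D)

not D = not True = False
not W = not False = True
not W or D = True or True = True
not D = not True = False
(not W or D) -> not D = True -> False = False
not D or ((not W or D) -> not D) = False or False = False
So Statement 2 is false.

Statement 3: Parsed as (W xor D) nor ((W -> not D) -> not D)

W xor D = False xor True = True
not D = not True = False
W -> not D = False -> False = True
not D = not True = False
(W -> not D) -> not D = True -> False = False
(W xor D) nor ((W -> not D) -> not D) = True nor False = False
So Statement 3 is false.

0 of the 3 statements are true (none).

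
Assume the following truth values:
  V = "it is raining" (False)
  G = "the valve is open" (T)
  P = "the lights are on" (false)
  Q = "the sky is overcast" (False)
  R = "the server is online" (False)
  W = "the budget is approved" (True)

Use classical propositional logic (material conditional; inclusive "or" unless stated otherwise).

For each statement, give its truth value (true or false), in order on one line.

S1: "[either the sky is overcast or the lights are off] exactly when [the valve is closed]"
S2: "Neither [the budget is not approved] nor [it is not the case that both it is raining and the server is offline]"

S1 F, S2 F

S1: Formalization: (Q ∨ ¬P) ↔ ¬G

¬P = ¬F = T
Q ∨ ¬P = F ∨ T = T
¬G = ¬T = F
(Q ∨ ¬P) ↔ ¬G = T ↔ F = F
So S1 is false.

S2: Parsed as ¬W ↓ (V ↑ ¬R)

¬W = ¬T = F
¬R = ¬F = T
V ↑ ¬R = F ↑ T = T
¬W ↓ (V ↑ ¬R) = F ↓ T = F
Thus S2 is false.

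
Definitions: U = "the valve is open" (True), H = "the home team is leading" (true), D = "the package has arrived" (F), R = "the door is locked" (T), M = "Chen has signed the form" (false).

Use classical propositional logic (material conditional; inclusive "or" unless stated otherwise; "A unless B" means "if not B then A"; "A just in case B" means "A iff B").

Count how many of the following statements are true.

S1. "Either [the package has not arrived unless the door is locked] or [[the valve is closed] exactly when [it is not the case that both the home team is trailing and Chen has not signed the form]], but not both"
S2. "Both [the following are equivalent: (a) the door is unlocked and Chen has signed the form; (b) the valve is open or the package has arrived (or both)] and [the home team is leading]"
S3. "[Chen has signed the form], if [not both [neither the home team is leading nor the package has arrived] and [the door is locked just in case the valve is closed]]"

S1: Parsed as (not D or R) xor (not U iff (not H nand not M))

not D = not False = True
not D or R = True or True = True
not U = not True = False
not H = not True = False
not M = not False = True
not H nand not M = False nand True = True
not U iff (not H nand not M) = False iff True = False
(not D or R) xor (not U iff (not H nand not M)) = True xor False = True
So S1 is true.

S2: Formalization: ((not R and M) iff (U or D)) and H

not R = not True = False
not R and M = False and False = False
U or D = True or False = True
(not R and M) iff (U or D) = False iff True = False
((not R and M) iff (U or D)) and H = False and True = False
Hence S2 is false.

S3: Parsed as ((H nor D) nand (R iff not U)) -> M

H nor D = True nor False = False
not U = not True = False
R iff not U = True iff False = False
(H nor D) nand (R iff not U) = False nand False = True
((H nor D) nand (R iff not U)) -> M = True -> False = False
Thus S3 is false.

True statements: 1 (S1).

1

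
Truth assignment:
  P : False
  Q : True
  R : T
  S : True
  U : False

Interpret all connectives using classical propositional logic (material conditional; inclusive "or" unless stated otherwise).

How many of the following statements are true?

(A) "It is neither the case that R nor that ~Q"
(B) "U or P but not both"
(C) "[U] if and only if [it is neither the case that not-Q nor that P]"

(A): In symbols: R nor not Q

not Q = not True = False
R nor not Q = True nor False = False
Hence (A) is false.

(B): Parsed as U xor P

U xor P = False xor False = False
Hence (B) is false.

(C): This is U iff (not Q nor P).

not Q = not True = False
not Q nor P = False nor False = True
U iff (not Q nor P) = False iff True = False
Hence (C) is false.

Count: 0.

0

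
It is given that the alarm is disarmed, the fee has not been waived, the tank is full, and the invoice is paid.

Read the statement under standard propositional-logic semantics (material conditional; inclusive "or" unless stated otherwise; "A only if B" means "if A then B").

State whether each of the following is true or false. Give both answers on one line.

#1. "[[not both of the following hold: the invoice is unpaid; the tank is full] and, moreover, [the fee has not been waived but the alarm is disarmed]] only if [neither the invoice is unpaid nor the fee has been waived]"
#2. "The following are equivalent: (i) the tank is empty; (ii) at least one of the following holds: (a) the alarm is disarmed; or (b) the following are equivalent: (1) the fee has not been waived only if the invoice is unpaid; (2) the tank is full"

#1 true / #2 false

Let P = "the invoice is paid" (T), U = "the tank is full" (T), D = "the fee has been waived" (F), L = "the alarm is armed" (F).

#1: This is ((~P nand U) & (~D & ~L)) -> (~P nor D).

~P = ~T = F
~P nand U = F nand T = T
~D = ~F = T
~L = ~F = T
~D & ~L = T & T = T
(~P nand U) & (~D & ~L) = T & T = T
~P = ~T = F
~P nor D = F nor F = T
((~P nand U) & (~D & ~L)) -> (~P nor D) = T -> T = T
Hence #1 is true.

#2: In symbols: ~U <-> (~L | ((~D -> ~P) <-> U))

~U = ~T = F
~L = ~F = T
~D = ~F = T
~P = ~T = F
~D -> ~P = T -> F = F
(~D -> ~P) <-> U = F <-> T = F
~L | ((~D -> ~P) <-> U) = T | F = T
~U <-> (~L | ((~D -> ~P) <-> U)) = F <-> T = F
Thus #2 is false.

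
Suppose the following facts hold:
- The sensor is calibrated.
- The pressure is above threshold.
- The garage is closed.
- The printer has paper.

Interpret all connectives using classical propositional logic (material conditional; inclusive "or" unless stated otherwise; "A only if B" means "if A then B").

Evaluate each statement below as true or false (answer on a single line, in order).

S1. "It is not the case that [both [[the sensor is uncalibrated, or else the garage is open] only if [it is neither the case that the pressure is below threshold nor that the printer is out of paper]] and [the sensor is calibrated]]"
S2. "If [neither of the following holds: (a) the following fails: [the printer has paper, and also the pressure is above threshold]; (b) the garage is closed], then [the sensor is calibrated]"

S1 false / S2 true

Let P = "the sensor is calibrated" (T), R = "the garage is closed" (T), Q = "the pressure is above threshold" (T), S = "the printer has paper" (T).

S1: This is ~(((~P | ~R) -> (~Q nor ~S)) & P).

~P = ~T = F
~R = ~T = F
~P | ~R = F | F = F
~Q = ~T = F
~S = ~T = F
~Q nor ~S = F nor F = T
(~P | ~R) -> (~Q nor ~S) = F -> T = T
((~P | ~R) -> (~Q nor ~S)) & P = T & T = T
~(((~P | ~R) -> (~Q nor ~S)) & P) = ~T = F
So S1 is false.

S2: In symbols: (~(S & Q) nor R) -> P

S & Q = T & T = T
~(S & Q) = ~T = F
~(S & Q) nor R = F nor T = F
(~(S & Q) nor R) -> P = F -> T = T
Thus S2 is true.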